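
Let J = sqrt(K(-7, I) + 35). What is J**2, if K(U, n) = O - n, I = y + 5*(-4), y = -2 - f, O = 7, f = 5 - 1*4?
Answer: 65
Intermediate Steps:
f = 1 (f = 5 - 4 = 1)
y = -3 (y = -2 - 1*1 = -2 - 1 = -3)
I = -23 (I = -3 + 5*(-4) = -3 - 20 = -23)
K(U, n) = 7 - n
J = sqrt(65) (J = sqrt((7 - 1*(-23)) + 35) = sqrt((7 + 23) + 35) = sqrt(30 + 35) = sqrt(65) ≈ 8.0623)
J**2 = (sqrt(65))**2 = 65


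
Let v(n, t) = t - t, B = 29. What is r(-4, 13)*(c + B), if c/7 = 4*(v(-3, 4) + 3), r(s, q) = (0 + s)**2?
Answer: 1808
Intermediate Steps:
v(n, t) = 0
r(s, q) = s**2
c = 84 (c = 7*(4*(0 + 3)) = 7*(4*3) = 7*12 = 84)
r(-4, 13)*(c + B) = (-4)**2*(84 + 29) = 16*113 = 1808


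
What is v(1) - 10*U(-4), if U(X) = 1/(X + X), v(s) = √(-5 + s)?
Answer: 5/4 + 2*I ≈ 1.25 + 2.0*I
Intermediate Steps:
U(X) = 1/(2*X)
v(1) - 10*U(-4) = √(-5 + 1) - 5/(-4) = √(-4) - 5*(-1)/4 = 2*I - 10*(-⅛) = 2*I + 5/4 = 5/4 + 2*I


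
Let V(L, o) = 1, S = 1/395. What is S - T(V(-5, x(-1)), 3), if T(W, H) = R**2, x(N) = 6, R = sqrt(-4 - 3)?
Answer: 2766/395 ≈ 7.0025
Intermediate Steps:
R = I*sqrt(7) (R = sqrt(-7) = I*sqrt(7) ≈ 2.6458*I)
S = 1/395 ≈ 0.0025316
T(W, H) = -7 (T(W, H) = (I*sqrt(7))**2 = -7)
S - T(V(-5, x(-1)), 3) = 1/395 - 1*(-7) = 1/395 + 7 = 2766/395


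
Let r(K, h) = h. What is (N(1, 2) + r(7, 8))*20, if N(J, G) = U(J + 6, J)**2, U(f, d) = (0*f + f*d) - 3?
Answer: 480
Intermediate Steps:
U(f, d) = -3 + d*f (U(f, d) = (0 + d*f) - 3 = d*f - 3 = -3 + d*f)
N(J, G) = (-3 + J*(6 + J))**2 (N(J, G) = (-3 + J*(J + 6))**2 = (-3 + J*(6 + J))**2)
(N(1, 2) + r(7, 8))*20 = ((-3 + 1*(6 + 1))**2 + 8)*20 = ((-3 + 1*7)**2 + 8)*20 = ((-3 + 7)**2 + 8)*20 = (4**2 + 8)*20 = (16 + 8)*20 = 24*20 = 480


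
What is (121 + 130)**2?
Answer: 63001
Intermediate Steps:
(121 + 130)**2 = 251**2 = 63001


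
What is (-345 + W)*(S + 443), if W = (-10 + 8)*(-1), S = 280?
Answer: -247989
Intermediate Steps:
W = 2 (W = -2*(-1) = 2)
(-345 + W)*(S + 443) = (-345 + 2)*(280 + 443) = -343*723 = -247989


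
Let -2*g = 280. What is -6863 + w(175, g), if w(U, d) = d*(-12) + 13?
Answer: -5170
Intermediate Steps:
g = -140 (g = -1/2*280 = -140)
w(U, d) = 13 - 12*d (w(U, d) = -12*d + 13 = 13 - 12*d)
-6863 + w(175, g) = -6863 + (13 - 12*(-140)) = -6863 + (13 + 1680) = -6863 + 1693 = -5170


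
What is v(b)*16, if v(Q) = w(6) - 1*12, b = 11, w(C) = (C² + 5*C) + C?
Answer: 960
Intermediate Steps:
w(C) = C² + 6*C
v(Q) = 60 (v(Q) = 6*(6 + 6) - 1*12 = 6*12 - 12 = 72 - 12 = 60)
v(b)*16 = 60*16 = 960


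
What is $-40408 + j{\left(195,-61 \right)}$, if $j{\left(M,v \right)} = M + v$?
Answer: $-40274$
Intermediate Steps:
$-40408 + j{\left(195,-61 \right)} = -40408 + \left(195 - 61\right) = -40408 + 134 = -40274$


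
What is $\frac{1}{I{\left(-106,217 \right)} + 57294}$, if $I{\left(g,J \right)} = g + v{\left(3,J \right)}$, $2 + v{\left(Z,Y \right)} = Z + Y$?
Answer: $\frac{1}{57406} \approx 1.742 \cdot 10^{-5}$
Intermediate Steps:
$v{\left(Z,Y \right)} = -2 + Y + Z$ ($v{\left(Z,Y \right)} = -2 + \left(Z + Y\right) = -2 + \left(Y + Z\right) = -2 + Y + Z$)
$I{\left(g,J \right)} = 1 + J + g$ ($I{\left(g,J \right)} = g + \left(-2 + J + 3\right) = g + \left(1 + J\right) = 1 + J + g$)
$\frac{1}{I{\left(-106,217 \right)} + 57294} = \frac{1}{\left(1 + 217 - 106\right) + 57294} = \frac{1}{112 + 57294} = \frac{1}{57406}$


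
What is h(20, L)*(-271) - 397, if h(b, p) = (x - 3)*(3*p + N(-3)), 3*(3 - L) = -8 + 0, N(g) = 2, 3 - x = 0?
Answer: -397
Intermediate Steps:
x = 3 (x = 3 - 1*0 = 3 + 0 = 3)
L = 17/3 (L = 3 - (-8 + 0)/3 = 3 - ⅓*(-8) = 3 + 8/3 = 17/3 ≈ 5.6667)
h(b, p) = 0 (h(b, p) = (3 - 3)*(3*p + 2) = 0*(2 + 3*p) = 0)
h(20, L)*(-271) - 397 = 0*(-271) - 397 = 0 - 397 = -397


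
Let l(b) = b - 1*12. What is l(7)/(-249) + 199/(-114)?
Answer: -16327/9462 ≈ -1.7255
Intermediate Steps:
l(b) = -12 + b (l(b) = b - 12 = -12 + b)
l(7)/(-249) + 199/(-114) = (-12 + 7)/(-249) + 199/(-114) = -5*(-1/249) + 199*(-1/114) = 5/249 - 199/114 = -16327/9462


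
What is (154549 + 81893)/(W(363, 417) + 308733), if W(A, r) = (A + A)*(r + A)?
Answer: 78814/291671 ≈ 0.27022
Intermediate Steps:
W(A, r) = 2*A*(A + r) (W(A, r) = (2*A)*(A + r) = 2*A*(A + r))
(154549 + 81893)/(W(363, 417) + 308733) = (154549 + 81893)/(2*363*(363 + 417) + 308733) = 236442/(2*363*780 + 308733) = 236442/(566280 + 308733) = 236442/875013 = 236442*(1/875013) = 78814/291671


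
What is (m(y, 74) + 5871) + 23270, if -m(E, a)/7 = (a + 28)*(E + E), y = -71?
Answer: 130529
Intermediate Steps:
m(E, a) = -14*E*(28 + a) (m(E, a) = -7*(a + 28)*(E + E) = -7*(28 + a)*2*E = -14*E*(28 + a))
(m(y, 74) + 5871) + 23270 = (-14*(-71)*(28 + 74) + 5871) + 23270 = (-14*(-71)*102 + 5871) + 23270 = (101388 + 5871) + 23270 = 107259 + 23270 = 130529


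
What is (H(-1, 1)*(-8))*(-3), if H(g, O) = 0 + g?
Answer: -24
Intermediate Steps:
H(g, O) = g
(H(-1, 1)*(-8))*(-3) = -1*(-8)*(-3) = 8*(-3) = -24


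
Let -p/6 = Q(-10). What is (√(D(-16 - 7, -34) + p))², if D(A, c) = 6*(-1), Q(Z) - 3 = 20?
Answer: -144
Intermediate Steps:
Q(Z) = 23 (Q(Z) = 3 + 20 = 23)
p = -138 (p = -6*23 = -138)
D(A, c) = -6
(√(D(-16 - 7, -34) + p))² = (√(-6 - 138))² = (√(-144))² = (12*I)² = -144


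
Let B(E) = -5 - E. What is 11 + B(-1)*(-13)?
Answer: 63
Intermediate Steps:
11 + B(-1)*(-13) = 11 + (-5 - 1*(-1))*(-13) = 11 + (-5 + 1)*(-13) = 11 - 4*(-13) = 11 + 52 = 63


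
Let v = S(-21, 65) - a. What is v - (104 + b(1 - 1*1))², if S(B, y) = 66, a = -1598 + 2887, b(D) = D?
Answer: -12039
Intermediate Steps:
a = 1289
v = -1223 (v = 66 - 1*1289 = 66 - 1289 = -1223)
v - (104 + b(1 - 1*1))² = -1223 - (104 + (1 - 1*1))² = -1223 - (104 + (1 - 1))² = -1223 - (104 + 0)² = -1223 - 1*104² = -1223 - 1*10816 = -1223 - 10816 = -12039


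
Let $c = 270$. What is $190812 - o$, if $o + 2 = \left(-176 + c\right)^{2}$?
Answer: $181978$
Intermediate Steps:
$o = 8834$ ($o = -2 + \left(-176 + 270\right)^{2} = -2 + 94^{2} = -2 + 8836 = 8834$)
$190812 - o = 190812 - 8834 = 181978$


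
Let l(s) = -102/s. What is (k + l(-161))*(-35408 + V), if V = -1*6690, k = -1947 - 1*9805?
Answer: 11378307580/23 ≈ 4.9471e+8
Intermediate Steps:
k = -11752 (k = -1947 - 9805 = -11752)
V = -6690
(k + l(-161))*(-35408 + V) = (-11752 - 102/(-161))*(-35408 - 6690) = (-11752 - 102*(-1/161))*(-42098) = (-11752 + 102/161)*(-42098) = -1891970/161*(-42098) = 11378307580/23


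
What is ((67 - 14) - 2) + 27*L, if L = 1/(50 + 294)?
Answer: 17571/344 ≈ 51.078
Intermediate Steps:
L = 1/344 ≈ 0.0029070
((67 - 14) - 2) + 27*L = ((67 - 14) - 2) + 27*(1/344) = (53 - 2) + 27/344 = 51 + 27/344 = 17571/344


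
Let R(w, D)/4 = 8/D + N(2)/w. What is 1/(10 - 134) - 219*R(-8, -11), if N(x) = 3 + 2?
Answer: 1615771/1364 ≈ 1184.6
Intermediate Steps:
N(x) = 5
R(w, D) = 20/w + 32/D (R(w, D) = 4*(8/D + 5/w) = 4*(5/w + 8/D) = 20/w + 32/D)
1/(10 - 134) - 219*R(-8, -11) = 1/(10 - 134) - 219*(20/(-8) + 32/(-11)) = 1/(-124) - 219*(20*(-⅛) + 32*(-1/11)) = -1/124 - 219*(-5/2 - 32/11) = -1/124 - 219*(-119/22) = -1/124 + 26061/22 = 1615771/1364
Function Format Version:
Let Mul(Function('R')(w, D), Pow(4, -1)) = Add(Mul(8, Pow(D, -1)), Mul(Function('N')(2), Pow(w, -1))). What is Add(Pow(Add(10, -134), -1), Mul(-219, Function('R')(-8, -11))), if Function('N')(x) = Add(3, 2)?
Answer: Rational(1615771, 1364) ≈ 1184.6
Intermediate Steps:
Function('N')(x) = 5
Function('R')(w, D) = Add(Mul(20, Pow(w, -1)), Mul(32, Pow(D, -1))) (Function('R')(w, D) = Mul(4, Add(Mul(8, Pow(D, -1)), Mul(5, Pow(w, -1)))) = Mul(4, Add(Mul(5, Pow(w, -1)), Mul(8, Pow(D, -1)))) = Add(Mul(20, Pow(w, -1)), Mul(32, Pow(D, -1))))
Add(Pow(Add(10, -134), -1), Mul(-219, Function('R')(-8, -11))) = Add(Pow(Add(10, -134), -1), Mul(-219, Add(Mul(20, Pow(-8, -1)), Mul(32, Pow(-11, -1))))) = Add(Pow(-124, -1), Mul(-219, Add(Mul(20, Rational(-1, 8)), Mul(32, Rational(-1, 11))))) = Add(Rational(-1, 124), Mul(-219, Add(Rational(-5, 2), Rational(-32, 11)))) = Add(Rational(-1, 124), Mul(-219, Rational(-119, 22))) = Add(Rational(-1, 124), Rational(26061, 22)) = Rational(1615771, 1364)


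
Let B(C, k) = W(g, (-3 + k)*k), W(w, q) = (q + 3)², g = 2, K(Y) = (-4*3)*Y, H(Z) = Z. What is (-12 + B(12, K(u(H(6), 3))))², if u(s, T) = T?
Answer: 3918962651769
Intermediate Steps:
K(Y) = -12*Y
W(w, q) = (3 + q)²
B(C, k) = (3 + k*(-3 + k))² (B(C, k) = (3 + (-3 + k)*k)² = (3 + k*(-3 + k))²)
(-12 + B(12, K(u(H(6), 3))))² = (-12 + (3 + (-12*3)*(-3 - 12*3))²)² = (-12 + (3 - 36*(-3 - 36))²)² = (-12 + (3 - 36*(-39))²)² = (-12 + (3 + 1404)²)² = (-12 + 1407²)² = (-12 + 1979649)² = 1979637² = 3918962651769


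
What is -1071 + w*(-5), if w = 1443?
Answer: -8286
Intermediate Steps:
-1071 + w*(-5) = -1071 + 1443*(-5) = -1071 - 7215 = -8286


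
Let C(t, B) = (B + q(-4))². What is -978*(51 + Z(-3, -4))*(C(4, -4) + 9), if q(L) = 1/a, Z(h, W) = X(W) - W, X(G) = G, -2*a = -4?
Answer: -2119815/2 ≈ -1.0599e+6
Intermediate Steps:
a = 2 (a = -½*(-4) = 2)
Z(h, W) = 0 (Z(h, W) = W - W = 0)
q(L) = ½ (q(L) = 1/2 = ½)
C(t, B) = (½ + B)² (C(t, B) = (B + ½)² = (½ + B)²)
-978*(51 + Z(-3, -4))*(C(4, -4) + 9) = -978*(51 + 0)*((1 + 2*(-4))²/4 + 9) = -49878*((1 - 8)²/4 + 9) = -49878*((¼)*(-7)² + 9) = -49878*((¼)*49 + 9) = -49878*(49/4 + 9) = -49878*85/4 = -978*4335/4 = -2119815/2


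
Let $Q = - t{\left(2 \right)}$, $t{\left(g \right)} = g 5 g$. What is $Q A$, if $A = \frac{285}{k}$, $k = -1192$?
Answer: $\frac{1425}{298} \approx 4.7819$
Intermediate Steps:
$t{\left(g \right)} = 5 g^{2}$ ($t{\left(g \right)} = 5 g g = 5 g^{2}$)
$Q = -20$ ($Q = - 5 \cdot 2^{2} = - 5 \cdot 4 = \left(-1\right) 20 = -20$)
$A = - \frac{285}{1192}$ ($A = \frac{285}{-1192} = 285 \left(- \frac{1}{1192}\right) = - \frac{285}{1192} \approx -0.23909$)
$Q A = \left(-20\right) \left(- \frac{285}{1192}\right) = \frac{1425}{298}$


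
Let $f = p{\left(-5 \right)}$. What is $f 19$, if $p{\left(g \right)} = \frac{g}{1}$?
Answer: $-95$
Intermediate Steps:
$p{\left(g \right)} = g$ ($p{\left(g \right)} = g 1 = g$)
$f = -5$
$f 19 = \left(-5\right) 19 = -95$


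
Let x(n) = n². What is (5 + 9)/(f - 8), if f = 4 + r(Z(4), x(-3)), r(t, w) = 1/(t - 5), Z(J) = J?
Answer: -14/5 ≈ -2.8000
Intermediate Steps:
r(t, w) = 1/(-5 + t)
f = 3 (f = 4 + 1/(-5 + 4) = 4 + 1/(-1) = 4 - 1 = 3)
(5 + 9)/(f - 8) = (5 + 9)/(3 - 8) = 14/(-5) = -⅕*14 = -14/5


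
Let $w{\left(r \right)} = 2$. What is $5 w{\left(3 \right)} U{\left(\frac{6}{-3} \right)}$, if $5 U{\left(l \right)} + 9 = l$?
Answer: $-22$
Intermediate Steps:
$U{\left(l \right)} = - \frac{9}{5} + \frac{l}{5}$
$5 w{\left(3 \right)} U{\left(\frac{6}{-3} \right)} = 5 \cdot 2 \left(- \frac{9}{5} + \frac{6 \frac{1}{-3}}{5}\right) = 10 \left(- \frac{9}{5} + \frac{6 \left(- \frac{1}{3}\right)}{5}\right) = 10 \left(- \frac{9}{5} + \frac{1}{5} \left(-2\right)\right) = 10 \left(- \frac{9}{5} - \frac{2}{5}\right) = 10 \left(- \frac{11}{5}\right) = -22$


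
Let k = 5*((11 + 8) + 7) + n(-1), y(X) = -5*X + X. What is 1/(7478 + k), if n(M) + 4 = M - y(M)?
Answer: 1/7599 ≈ 0.00013160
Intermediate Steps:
y(X) = -4*X
n(M) = -4 + 5*M (n(M) = -4 + (M - (-4)*M) = -4 + (M + 4*M) = -4 + 5*M)
k = 121 (k = 5*((11 + 8) + 7) + (-4 + 5*(-1)) = 5*(19 + 7) + (-4 - 5) = 5*26 - 9 = 130 - 9 = 121)
1/(7478 + k) = 1/(7478 + 121) = 1/7599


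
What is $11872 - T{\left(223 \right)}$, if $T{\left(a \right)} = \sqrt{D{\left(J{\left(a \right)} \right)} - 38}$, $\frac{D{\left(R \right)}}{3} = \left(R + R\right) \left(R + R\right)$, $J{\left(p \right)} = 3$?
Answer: $11872 - \sqrt{70} \approx 11864.0$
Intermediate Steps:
$D{\left(R \right)} = 12 R^{2}$ ($D{\left(R \right)} = 3 \left(R + R\right) \left(R + R\right) = 3 \cdot 2 R 2 R = 3 \cdot 4 R^{2} = 12 R^{2}$)
$T{\left(a \right)} = \sqrt{70}$ ($T{\left(a \right)} = \sqrt{12 \cdot 3^{2} - 38} = \sqrt{12 \cdot 9 - 38} = \sqrt{108 - 38} = \sqrt{70}$)
$11872 - T{\left(223 \right)} = 11872 - \sqrt{70}$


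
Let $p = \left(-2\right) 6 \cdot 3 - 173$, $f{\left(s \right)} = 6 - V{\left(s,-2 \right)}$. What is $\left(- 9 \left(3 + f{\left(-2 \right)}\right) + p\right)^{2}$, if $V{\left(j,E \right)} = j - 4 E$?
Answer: $55696$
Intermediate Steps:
$f{\left(s \right)} = -2 - s$ ($f{\left(s \right)} = 6 - \left(s - -8\right) = 6 - \left(s + 8\right) = 6 - \left(8 + s\right) = -2 - s$)
$p = -209$ ($p = \left(-12\right) 3 - 173 = -36 - 173 = -209$)
$\left(- 9 \left(3 + f{\left(-2 \right)}\right) + p\right)^{2} = \left(- 9 \left(3 - 0\right) - 209\right)^{2} = \left(- 9 \left(3 + \left(-2 + 2\right)\right) - 209\right)^{2} = \left(- 9 \left(3 + 0\right) - 209\right)^{2} = \left(\left(-9\right) 3 - 209\right)^{2} = \left(-27 - 209\right)^{2} = \left(-236\right)^{2} = 55696$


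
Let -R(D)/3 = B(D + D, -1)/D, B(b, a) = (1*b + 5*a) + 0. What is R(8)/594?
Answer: -1/144 ≈ -0.0069444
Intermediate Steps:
B(b, a) = b + 5*a (B(b, a) = (b + 5*a) + 0 = b + 5*a)
R(D) = -3*(-5 + 2*D)/D (R(D) = -3*((D + D) + 5*(-1))/D = -3*(2*D - 5)/D = -3*(-5 + 2*D)/D)
R(8)/594 = (-6 + 15/8)/594 = (-6 + 15*(⅛))*(1/594) = (-6 + 15/8)*(1/594) = -33/8*1/594 = -1/144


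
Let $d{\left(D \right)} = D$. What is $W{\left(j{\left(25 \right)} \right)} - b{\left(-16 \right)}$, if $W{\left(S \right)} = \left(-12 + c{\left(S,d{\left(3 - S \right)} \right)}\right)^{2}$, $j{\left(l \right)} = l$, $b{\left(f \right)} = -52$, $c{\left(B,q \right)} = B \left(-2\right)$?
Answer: $3896$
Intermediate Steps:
$c{\left(B,q \right)} = - 2 B$
$W{\left(S \right)} = \left(-12 - 2 S\right)^{2}$
$W{\left(j{\left(25 \right)} \right)} - b{\left(-16 \right)} = 4 \left(6 + 25\right)^{2} - -52 = 4 \cdot 31^{2} + 52 = 4 \cdot 961 + 52 = 3844 + 52 = 3896$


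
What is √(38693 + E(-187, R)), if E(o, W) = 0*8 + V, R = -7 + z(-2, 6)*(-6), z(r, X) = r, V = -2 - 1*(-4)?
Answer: √38695 ≈ 196.71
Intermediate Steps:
V = 2 (V = -2 + 4 = 2)
R = 5 (R = -7 - 2*(-6) = -7 + 12 = 5)
E(o, W) = 2 (E(o, W) = 0*8 + 2 = 0 + 2 = 2)
√(38693 + E(-187, R)) = √(38693 + 2) = √38695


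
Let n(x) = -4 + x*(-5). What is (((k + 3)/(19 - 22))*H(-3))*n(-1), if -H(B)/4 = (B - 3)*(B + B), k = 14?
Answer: 816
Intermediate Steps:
H(B) = -8*B*(-3 + B) (H(B) = -4*(B - 3)*(B + B) = -4*(-3 + B)*2*B = -8*B*(-3 + B))
n(x) = -4 - 5*x
(((k + 3)/(19 - 22))*H(-3))*n(-1) = (((14 + 3)/(19 - 22))*(8*(-3)*(3 - 1*(-3))))*(-4 - 5*(-1)) = ((17/(-3))*(8*(-3)*(3 + 3)))*(-4 + 5) = ((17*(-⅓))*(8*(-3)*6))*1 = -17/3*(-144)*1 = 816*1 = 816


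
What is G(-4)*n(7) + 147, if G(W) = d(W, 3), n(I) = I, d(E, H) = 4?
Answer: 175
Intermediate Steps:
G(W) = 4
G(-4)*n(7) + 147 = 4*7 + 147 = 28 + 147 = 175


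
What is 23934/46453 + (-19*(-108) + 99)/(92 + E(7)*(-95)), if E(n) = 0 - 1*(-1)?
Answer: -33282867/46453 ≈ -716.48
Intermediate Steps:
E(n) = 1 (E(n) = 0 + 1 = 1)
23934/46453 + (-19*(-108) + 99)/(92 + E(7)*(-95)) = 23934/46453 + (-19*(-108) + 99)/(92 + 1*(-95)) = 23934*(1/46453) + (2052 + 99)/(92 - 95) = 23934/46453 + 2151/(-3) = 23934/46453 + 2151*(-1/3) = 23934/46453 - 717 = -33282867/46453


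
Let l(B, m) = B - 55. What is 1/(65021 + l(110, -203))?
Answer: 1/65076 ≈ 1.5367e-5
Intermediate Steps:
l(B, m) = -55 + B
1/(65021 + l(110, -203)) = 1/(65021 + (-55 + 110)) = 1/(65021 + 55) = 1/65076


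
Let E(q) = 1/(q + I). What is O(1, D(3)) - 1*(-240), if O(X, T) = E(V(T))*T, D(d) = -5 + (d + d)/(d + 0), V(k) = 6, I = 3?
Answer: 719/3 ≈ 239.67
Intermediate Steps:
E(q) = 1/(3 + q) (E(q) = 1/(q + 3) = 1/(3 + q))
D(d) = -3 (D(d) = -5 + (2*d)/d = -5 + 2 = -3)
O(X, T) = T/9 (O(X, T) = T/(3 + 6) = T/9)
O(1, D(3)) - 1*(-240) = (⅑)*(-3) - 1*(-240) = -⅓ + 240 = 719/3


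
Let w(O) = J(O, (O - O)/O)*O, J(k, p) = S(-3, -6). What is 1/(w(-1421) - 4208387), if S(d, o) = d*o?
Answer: -1/4233965 ≈ -2.3619e-7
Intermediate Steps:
J(k, p) = 18 (J(k, p) = -3*(-6) = 18)
w(O) = 18*O
1/(w(-1421) - 4208387) = 1/(18*(-1421) - 4208387) = 1/(-25578 - 4208387) = 1/(-4233965) = -1/4233965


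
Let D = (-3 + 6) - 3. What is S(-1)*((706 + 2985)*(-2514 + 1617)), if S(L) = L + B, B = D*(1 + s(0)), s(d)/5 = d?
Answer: 3310827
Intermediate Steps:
D = 0 (D = 3 - 3 = 0)
s(d) = 5*d
B = 0 (B = 0*(1 + 5*0) = 0*(1 + 0) = 0*1 = 0)
S(L) = L (S(L) = L + 0 = L)
S(-1)*((706 + 2985)*(-2514 + 1617)) = -(706 + 2985)*(-2514 + 1617) = -3691*(-897) = -1*(-3310827) = 3310827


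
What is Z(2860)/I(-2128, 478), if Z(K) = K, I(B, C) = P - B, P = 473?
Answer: 2860/2601 ≈ 1.0996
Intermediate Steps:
I(B, C) = 473 - B
Z(2860)/I(-2128, 478) = 2860/(473 - 1*(-2128)) = 2860/(473 + 2128) = 2860/2601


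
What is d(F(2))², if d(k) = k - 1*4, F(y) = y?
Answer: 4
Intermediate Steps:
d(k) = -4 + k (d(k) = k - 4 = -4 + k)
d(F(2))² = (-4 + 2)² = (-2)² = 4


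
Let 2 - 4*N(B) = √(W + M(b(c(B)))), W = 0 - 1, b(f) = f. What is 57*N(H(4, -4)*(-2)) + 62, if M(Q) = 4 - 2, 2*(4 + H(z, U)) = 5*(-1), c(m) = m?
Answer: 305/4 ≈ 76.250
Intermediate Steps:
H(z, U) = -13/2 (H(z, U) = -4 + (5*(-1))/2 = -4 + (½)*(-5) = -4 - 5/2 = -13/2)
W = -1
M(Q) = 2
N(B) = ¼ (N(B) = ½ - √(-1 + 2)/4 = ½ - √1/4 = ½ - ¼*1 = ½ - ¼ = ¼)
57*N(H(4, -4)*(-2)) + 62 = 57*(¼) + 62 = 57/4 + 62 = 305/4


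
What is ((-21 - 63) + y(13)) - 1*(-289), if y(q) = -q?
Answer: 192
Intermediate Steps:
((-21 - 63) + y(13)) - 1*(-289) = ((-21 - 63) - 1*13) - 1*(-289) = (-84 - 13) + 289 = -97 + 289 = 192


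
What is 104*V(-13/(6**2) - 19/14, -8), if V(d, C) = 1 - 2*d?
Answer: 29068/63 ≈ 461.40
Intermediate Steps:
104*V(-13/(6**2) - 19/14, -8) = 104*(1 - 2*(-13/(6**2) - 19/14)) = 104*(1 - 2*(-13/36 - 19*1/14)) = 104*(1 - 2*(-13*1/36 - 19/14)) = 104*(1 - 2*(-13/36 - 19/14)) = 104*(1 - 2*(-433/252)) = 104*(1 + 433/126) = 104*(559/126) = 29068/63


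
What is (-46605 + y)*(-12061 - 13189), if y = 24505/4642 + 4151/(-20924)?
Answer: 28571721236335125/24282302 ≈ 1.1766e+9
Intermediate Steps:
y = 246736839/48564604 (y = 24505*(1/4642) + 4151*(-1/20924) = 24505/4642 - 4151/20924 = 246736839/48564604 ≈ 5.0806)
(-46605 + y)*(-12061 - 13189) = (-46605 + 246736839/48564604)*(-12061 - 13189) = -2263106632581/48564604*(-25250) = 28571721236335125/24282302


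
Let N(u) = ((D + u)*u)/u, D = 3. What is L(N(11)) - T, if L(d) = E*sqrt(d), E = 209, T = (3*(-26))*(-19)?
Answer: -1482 + 209*sqrt(14) ≈ -699.99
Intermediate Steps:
T = 1482 (T = -78*(-19) = 1482)
N(u) = 3 + u (N(u) = ((3 + u)*u)/u = (u*(3 + u))/u = 3 + u)
L(d) = 209*sqrt(d)
L(N(11)) - T = 209*sqrt(3 + 11) - 1*1482 = 209*sqrt(14) - 1482 = -1482 + 209*sqrt(14)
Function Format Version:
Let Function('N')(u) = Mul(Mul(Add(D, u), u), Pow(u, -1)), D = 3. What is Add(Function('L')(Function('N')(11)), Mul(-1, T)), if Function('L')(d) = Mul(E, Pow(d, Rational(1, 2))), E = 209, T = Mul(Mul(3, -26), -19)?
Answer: Add(-1482, Mul(209, Pow(14, Rational(1, 2)))) ≈ -699.99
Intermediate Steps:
T = 1482 (T = Mul(-78, -19) = 1482)
Function('N')(u) = Add(3, u) (Function('N')(u) = Mul(Mul(Add(3, u), u), Pow(u, -1)) = Mul(Mul(u, Add(3, u)), Pow(u, -1)) = Add(3, u))
Function('L')(d) = Mul(209, Pow(d, Rational(1, 2)))
Add(Function('L')(Function('N')(11)), Mul(-1, T)) = Add(Mul(209, Pow(Add(3, 11), Rational(1, 2))), Mul(-1, 1482)) = Add(Mul(209, Pow(14, Rational(1, 2))), -1482) = Add(-1482, Mul(209, Pow(14, Rational(1, 2))))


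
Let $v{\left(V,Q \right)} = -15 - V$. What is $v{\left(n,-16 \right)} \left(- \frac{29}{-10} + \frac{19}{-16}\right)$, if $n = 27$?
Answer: $- \frac{2877}{40} \approx -71.925$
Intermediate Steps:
$v{\left(n,-16 \right)} \left(- \frac{29}{-10} + \frac{19}{-16}\right) = \left(-15 - 27\right) \left(- \frac{29}{-10} + \frac{19}{-16}\right) = \left(-15 - 27\right) \left(\left(-29\right) \left(- \frac{1}{10}\right) + 19 \left(- \frac{1}{16}\right)\right) = - 42 \left(\frac{29}{10} - \frac{19}{16}\right) = \left(-42\right) \frac{137}{80} = - \frac{2877}{40}$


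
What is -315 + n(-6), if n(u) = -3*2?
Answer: -321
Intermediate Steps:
n(u) = -6
-315 + n(-6) = -315 - 6 = -321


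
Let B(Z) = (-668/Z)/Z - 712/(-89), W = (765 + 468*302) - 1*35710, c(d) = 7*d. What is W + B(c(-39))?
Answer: 7929810403/74529 ≈ 1.0640e+5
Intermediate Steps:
W = 106391 (W = (765 + 141336) - 35710 = 142101 - 35710 = 106391)
B(Z) = 8 - 668/Z² (B(Z) = -668/Z² - 712*(-1/89) = -668/Z² + 8 = 8 - 668/Z²)
W + B(c(-39)) = 106391 + (8 - 668/(7*(-39))²) = 106391 + (8 - 668/(-273)²) = 106391 + (8 - 668*1/74529) = 106391 + (8 - 668/74529) = 106391 + 595564/74529 = 7929810403/74529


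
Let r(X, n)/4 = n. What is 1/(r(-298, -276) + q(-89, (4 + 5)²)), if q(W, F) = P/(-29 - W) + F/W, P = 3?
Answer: -1780/1966651 ≈ -0.00090509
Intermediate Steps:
r(X, n) = 4*n
q(W, F) = 3/(-29 - W) + F/W
1/(r(-298, -276) + q(-89, (4 + 5)²)) = 1/(4*(-276) + (-3*(-89) + 29*(4 + 5)² + (4 + 5)²*(-89))/((-89)*(29 - 89))) = 1/(-1104 - 1/89*(267 + 29*9² + 9²*(-89))/(-60)) = 1/(-1104 - 1/89*(-1/60)*(267 + 29*81 + 81*(-89))) = 1/(-1104 - 1/89*(-1/60)*(267 + 2349 - 7209)) = 1/(-1104 - 1/89*(-1/60)*(-4593)) = 1/(-1104 - 1531/1780) = 1/(-1966651/1780) = -1780/1966651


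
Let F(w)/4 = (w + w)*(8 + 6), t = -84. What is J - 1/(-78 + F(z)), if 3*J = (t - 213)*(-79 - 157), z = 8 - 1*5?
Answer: 6027911/258 ≈ 23364.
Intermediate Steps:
z = 3 (z = 8 - 5 = 3)
F(w) = 112*w (F(w) = 4*((w + w)*(8 + 6)) = 4*((2*w)*14) = 4*(28*w) = 112*w)
J = 23364 (J = ((-84 - 213)*(-79 - 157))/3 = (-297*(-236))/3 = (⅓)*70092 = 23364)
J - 1/(-78 + F(z)) = 23364 - 1/(-78 + 112*3) = 23364 - 1/(-78 + 336) = 23364 - 1/258 = 6027911/258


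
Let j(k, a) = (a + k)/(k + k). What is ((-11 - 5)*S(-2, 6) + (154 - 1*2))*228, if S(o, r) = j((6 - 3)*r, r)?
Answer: 32224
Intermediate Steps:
j(k, a) = (a + k)/(2*k) (j(k, a) = (a + k)/((2*k)) = (a + k)*(1/(2*k)) = (a + k)/(2*k))
S(o, r) = 2/3 (S(o, r) = (r + (6 - 3)*r)/(2*(((6 - 3)*r))) = (r + 3*r)/(2*((3*r))) = (1/(3*r))*(4*r)/2 = 2/3)
((-11 - 5)*S(-2, 6) + (154 - 1*2))*228 = ((-11 - 5)*(2/3) + (154 - 1*2))*228 = (-16*2/3 + (154 - 2))*228 = (-32/3 + 152)*228 = (424/3)*228 = 32224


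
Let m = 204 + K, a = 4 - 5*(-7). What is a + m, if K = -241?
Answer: 2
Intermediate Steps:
a = 39 (a = 4 + 35 = 39)
m = -37 (m = 204 - 241 = -37)
a + m = 39 - 37 = 2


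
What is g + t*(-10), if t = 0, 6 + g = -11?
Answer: -17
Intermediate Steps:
g = -17 (g = -6 - 11 = -17)
g + t*(-10) = -17 + 0*(-10) = -17 + 0 = -17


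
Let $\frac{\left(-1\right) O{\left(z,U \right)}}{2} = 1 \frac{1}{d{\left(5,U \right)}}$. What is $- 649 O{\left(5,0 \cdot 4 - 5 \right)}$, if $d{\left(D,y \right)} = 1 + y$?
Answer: $- \frac{649}{2} \approx -324.5$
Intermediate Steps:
$O{\left(z,U \right)} = - \frac{2}{1 + U}$ ($O{\left(z,U \right)} = - 2 \cdot 1 \frac{1}{1 + U} = - \frac{2}{1 + U}$)
$- 649 O{\left(5,0 \cdot 4 - 5 \right)} = - 649 \left(- \frac{2}{1 + \left(0 \cdot 4 - 5\right)}\right) = - 649 \left(- \frac{2}{1 + \left(0 - 5\right)}\right) = - 649 \left(- \frac{2}{1 - 5}\right) = - 649 \left(- \frac{2}{-4}\right) = - 649 \left(\left(-2\right) \left(- \frac{1}{4}\right)\right) = \left(-649\right) \frac{1}{2} = - \frac{649}{2}$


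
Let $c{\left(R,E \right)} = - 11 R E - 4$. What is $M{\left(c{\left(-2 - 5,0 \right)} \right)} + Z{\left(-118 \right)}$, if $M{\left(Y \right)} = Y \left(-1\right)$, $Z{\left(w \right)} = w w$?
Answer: $13928$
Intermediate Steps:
$c{\left(R,E \right)} = -4 - 11 E R$ ($c{\left(R,E \right)} = - 11 E R - 4 = -4 - 11 E R$)
$Z{\left(w \right)} = w^{2}$
$M{\left(Y \right)} = - Y$
$M{\left(c{\left(-2 - 5,0 \right)} \right)} + Z{\left(-118 \right)} = - (-4 - 0 \left(-2 - 5\right)) + \left(-118\right)^{2} = - (-4 - 0 \left(-7\right)) + 13924 = - (-4 + 0) + 13924 = \left(-1\right) \left(-4\right) + 13924 = 4 + 13924 = 13928$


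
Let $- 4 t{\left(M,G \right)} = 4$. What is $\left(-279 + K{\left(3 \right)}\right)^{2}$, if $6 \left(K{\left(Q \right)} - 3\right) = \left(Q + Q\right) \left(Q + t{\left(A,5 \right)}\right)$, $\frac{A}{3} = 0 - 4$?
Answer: $75076$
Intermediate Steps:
$A = -12$ ($A = 3 \left(0 - 4\right) = 3 \left(-4\right) = -12$)
$t{\left(M,G \right)} = -1$ ($t{\left(M,G \right)} = \left(- \frac{1}{4}\right) 4 = -1$)
$K{\left(Q \right)} = 3 + \frac{Q \left(-1 + Q\right)}{3}$ ($K{\left(Q \right)} = 3 + \frac{\left(Q + Q\right) \left(Q - 1\right)}{6} = 3 + \frac{2 Q \left(-1 + Q\right)}{6} = 3 + \frac{Q \left(-1 + Q\right)}{3}$)
$\left(-279 + K{\left(3 \right)}\right)^{2} = \left(-279 + \left(3 - 1 + \frac{3^{2}}{3}\right)\right)^{2} = \left(-279 + \left(3 - 1 + \frac{1}{3} \cdot 9\right)\right)^{2} = \left(-279 + \left(3 - 1 + 3\right)\right)^{2} = \left(-279 + 5\right)^{2} = \left(-274\right)^{2} = 75076$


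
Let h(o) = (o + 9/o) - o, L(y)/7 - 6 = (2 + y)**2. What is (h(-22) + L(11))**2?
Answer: 725817481/484 ≈ 1.4996e+6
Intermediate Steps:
L(y) = 42 + 7*(2 + y)**2
h(o) = 9/o
(h(-22) + L(11))**2 = (9/(-22) + (42 + 7*(2 + 11)**2))**2 = (9*(-1/22) + (42 + 7*13**2))**2 = (-9/22 + (42 + 7*169))**2 = (-9/22 + (42 + 1183))**2 = (-9/22 + 1225)**2 = (26941/22)**2 = 725817481/484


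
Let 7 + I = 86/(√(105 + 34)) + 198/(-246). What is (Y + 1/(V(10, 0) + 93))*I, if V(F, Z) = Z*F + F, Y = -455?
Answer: 14996480/4223 - 4030304*√139/14317 ≈ 232.25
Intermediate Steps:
V(F, Z) = F + F*Z (V(F, Z) = F*Z + F = F + F*Z)
I = -320/41 + 86*√139/139 (I = -7 + (86/(√(105 + 34)) + 198/(-246)) = -7 + (86/(√139) + 198*(-1/246)) = -7 + (86*(√139/139) - 33/41) = -7 + (86*√139/139 - 33/41) = -7 + (-33/41 + 86*√139/139) = -320/41 + 86*√139/139 ≈ -0.51045)
(Y + 1/(V(10, 0) + 93))*I = (-455 + 1/(10*(1 + 0) + 93))*(-320/41 + 86*√139/139) = (-455 + 1/(10*1 + 93))*(-320/41 + 86*√139/139) = (-455 + 1/(10 + 93))*(-320/41 + 86*√139/139) = (-455 + 1/103)*(-320/41 + 86*√139/139) = -46864*(-320/41 + 86*√139/139)/103 = 14996480/4223 - 4030304*√139/14317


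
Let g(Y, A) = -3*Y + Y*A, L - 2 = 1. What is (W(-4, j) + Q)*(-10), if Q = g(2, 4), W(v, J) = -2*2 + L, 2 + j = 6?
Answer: -10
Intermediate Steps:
j = 4 (j = -2 + 6 = 4)
L = 3 (L = 2 + 1 = 3)
W(v, J) = -1 (W(v, J) = -2*2 + 3 = -4 + 3 = -1)
g(Y, A) = -3*Y + A*Y
Q = 2 (Q = 2*(-3 + 4) = 2*1 = 2)
(W(-4, j) + Q)*(-10) = (-1 + 2)*(-10) = 1*(-10) = -10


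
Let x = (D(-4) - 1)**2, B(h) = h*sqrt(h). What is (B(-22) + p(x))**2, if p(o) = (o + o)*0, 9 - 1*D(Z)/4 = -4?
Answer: -10648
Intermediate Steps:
B(h) = h**(3/2)
D(Z) = 52 (D(Z) = 36 - 4*(-4) = 36 + 16 = 52)
x = 2601 (x = (52 - 1)**2 = 51**2 = 2601)
p(o) = 0 (p(o) = (2*o)*0 = 0)
(B(-22) + p(x))**2 = ((-22)**(3/2) + 0)**2 = (-22*I*sqrt(22) + 0)**2 = (-22*I*sqrt(22))**2 = -10648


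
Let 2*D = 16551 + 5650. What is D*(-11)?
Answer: -244211/2 ≈ -1.2211e+5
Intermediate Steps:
D = 22201/2 (D = (16551 + 5650)/2 = (½)*22201 = 22201/2 ≈ 11101.)
D*(-11) = (22201/2)*(-11) = -244211/2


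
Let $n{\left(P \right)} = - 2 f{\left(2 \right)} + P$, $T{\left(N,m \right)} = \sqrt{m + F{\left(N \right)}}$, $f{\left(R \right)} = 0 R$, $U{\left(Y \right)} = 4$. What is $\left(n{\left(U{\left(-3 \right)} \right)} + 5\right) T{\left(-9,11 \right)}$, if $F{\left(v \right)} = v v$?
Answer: $18 \sqrt{23} \approx 86.325$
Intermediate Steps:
$F{\left(v \right)} = v^{2}$
$f{\left(R \right)} = 0$
$T{\left(N,m \right)} = \sqrt{m + N^{2}}$
$n{\left(P \right)} = P$ ($n{\left(P \right)} = \left(-2\right) 0 + P = 0 + P = P$)
$\left(n{\left(U{\left(-3 \right)} \right)} + 5\right) T{\left(-9,11 \right)} = \left(4 + 5\right) \sqrt{11 + \left(-9\right)^{2}} = 9 \sqrt{11 + 81} = 9 \sqrt{92} = 9 \cdot 2 \sqrt{23} = 18 \sqrt{23}$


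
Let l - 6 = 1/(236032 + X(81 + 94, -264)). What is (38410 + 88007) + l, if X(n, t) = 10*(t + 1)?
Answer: 29507381047/233402 ≈ 1.2642e+5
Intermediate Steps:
X(n, t) = 10 + 10*t (X(n, t) = 10*(1 + t) = 10 + 10*t)
l = 1400413/233402 (l = 6 + 1/(236032 + (10 + 10*(-264))) = 6 + 1/(236032 + (10 - 2640)) = 6 + 1/(236032 - 2630) = 6 + 1/233402 = 1400413/233402 ≈ 6.0000)
(38410 + 88007) + l = (38410 + 88007) + 1400413/233402 = 126417 + 1400413/233402 = 29507381047/233402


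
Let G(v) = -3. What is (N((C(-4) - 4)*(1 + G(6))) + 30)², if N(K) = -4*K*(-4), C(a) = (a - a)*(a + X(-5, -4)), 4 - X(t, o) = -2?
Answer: 24964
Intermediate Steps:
X(t, o) = 6 (X(t, o) = 4 - 1*(-2) = 4 + 2 = 6)
C(a) = 0 (C(a) = (a - a)*(a + 6) = 0*(6 + a) = 0)
N(K) = 16*K
(N((C(-4) - 4)*(1 + G(6))) + 30)² = (16*((0 - 4)*(1 - 3)) + 30)² = (16*(-4*(-2)) + 30)² = (16*8 + 30)² = (128 + 30)² = 158² = 24964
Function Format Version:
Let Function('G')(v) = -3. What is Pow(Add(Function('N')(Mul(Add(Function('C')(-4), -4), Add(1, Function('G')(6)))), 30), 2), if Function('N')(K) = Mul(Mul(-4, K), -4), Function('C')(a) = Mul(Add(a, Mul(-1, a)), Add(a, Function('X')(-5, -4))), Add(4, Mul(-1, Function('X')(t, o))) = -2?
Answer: 24964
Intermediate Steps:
Function('X')(t, o) = 6 (Function('X')(t, o) = Add(4, Mul(-1, -2)) = Add(4, 2) = 6)
Function('C')(a) = 0 (Function('C')(a) = Mul(Add(a, Mul(-1, a)), Add(a, 6)) = Mul(0, Add(6, a)) = 0)
Function('N')(K) = Mul(16, K)
Pow(Add(Function('N')(Mul(Add(Function('C')(-4), -4), Add(1, Function('G')(6)))), 30), 2) = Pow(Add(Mul(16, Mul(Add(0, -4), Add(1, -3))), 30), 2) = Pow(Add(Mul(16, Mul(-4, -2)), 30), 2) = Pow(Add(Mul(16, 8), 30), 2) = Pow(Add(128, 30), 2) = Pow(158, 2) = 24964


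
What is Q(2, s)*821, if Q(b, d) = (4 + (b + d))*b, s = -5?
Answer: 1642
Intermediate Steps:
Q(b, d) = b*(4 + b + d) (Q(b, d) = (4 + b + d)*b = b*(4 + b + d))
Q(2, s)*821 = (2*(4 + 2 - 5))*821 = (2*1)*821 = 2*821 = 1642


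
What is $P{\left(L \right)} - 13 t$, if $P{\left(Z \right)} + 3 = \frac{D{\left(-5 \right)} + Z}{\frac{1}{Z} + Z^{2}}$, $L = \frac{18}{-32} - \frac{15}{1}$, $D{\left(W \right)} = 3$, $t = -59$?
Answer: $\frac{11790892108}{15434153} \approx 763.95$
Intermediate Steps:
$L = - \frac{249}{16}$ ($L = 18 \left(- \frac{1}{32}\right) - 15 = - \frac{9}{16} - 15 = - \frac{249}{16} \approx -15.563$)
$P{\left(Z \right)} = -3 + \frac{3 + Z}{\frac{1}{Z} + Z^{2}}$
$P{\left(L \right)} - 13 t = \frac{-3 + \left(- \frac{249}{16}\right)^{2} - 3 \left(- \frac{249}{16}\right)^{3} + 3 \left(- \frac{249}{16}\right)}{1 + \left(- \frac{249}{16}\right)^{3}} - -767 = \frac{-3 + \frac{62001}{256} - - \frac{46314747}{4096} - \frac{747}{16}}{1 - \frac{15438249}{4096}} + 767 = \frac{-3 + \frac{62001}{256} + \frac{46314747}{4096} - \frac{747}{16}}{- \frac{15434153}{4096}} + 767 = \left(- \frac{4096}{15434153}\right) \frac{47103243}{4096} + 767 = - \frac{47103243}{15434153} + 767 = \frac{11790892108}{15434153}$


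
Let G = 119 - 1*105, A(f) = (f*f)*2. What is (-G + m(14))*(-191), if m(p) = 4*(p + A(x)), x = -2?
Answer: -14134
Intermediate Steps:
A(f) = 2*f² (A(f) = f²*2 = 2*f²)
G = 14 (G = 119 - 105 = 14)
m(p) = 32 + 4*p (m(p) = 4*(p + 2*(-2)²) = 4*(p + 2*4) = 4*(p + 8) = 4*(8 + p) = 32 + 4*p)
(-G + m(14))*(-191) = (-1*14 + (32 + 4*14))*(-191) = (-14 + (32 + 56))*(-191) = (-14 + 88)*(-191) = 74*(-191) = -14134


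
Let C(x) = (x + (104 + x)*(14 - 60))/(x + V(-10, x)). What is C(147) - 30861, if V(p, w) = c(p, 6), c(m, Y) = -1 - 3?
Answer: -4424522/143 ≈ -30941.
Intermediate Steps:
c(m, Y) = -4
V(p, w) = -4
C(x) = (-4784 - 45*x)/(-4 + x) (C(x) = (x + (104 + x)*(14 - 60))/(x - 4) = (x + (104 + x)*(-46))/(-4 + x) = (x + (-4784 - 46*x))/(-4 + x) = (-4784 - 45*x)/(-4 + x))
C(147) - 30861 = (-4784 - 45*147)/(-4 + 147) - 30861 = (-4784 - 6615)/143 - 30861 = (1/143)*(-11399) - 30861 = -11399/143 - 30861 = -4424522/143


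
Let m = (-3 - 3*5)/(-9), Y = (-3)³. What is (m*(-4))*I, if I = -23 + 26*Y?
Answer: 5800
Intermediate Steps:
Y = -27
m = 2 (m = (-3 - 15)*(-⅑) = -18*(-⅑) = 2)
I = -725 (I = -23 + 26*(-27) = -23 - 702 = -725)
(m*(-4))*I = (2*(-4))*(-725) = -8*(-725) = 5800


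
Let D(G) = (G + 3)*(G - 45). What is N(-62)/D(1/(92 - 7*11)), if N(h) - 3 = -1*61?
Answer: 6525/15502 ≈ 0.42091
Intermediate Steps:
D(G) = (-45 + G)*(3 + G) (D(G) = (3 + G)*(-45 + G) = (-45 + G)*(3 + G))
N(h) = -58 (N(h) = 3 - 1*61 = 3 - 61 = -58)
N(-62)/D(1/(92 - 7*11)) = -58/(-135 + (1/(92 - 7*11))**2 - 42/(92 - 7*11)) = -58/(-135 + (1/(92 - 77))**2 - 42/(92 - 77)) = -58/(-135 + (1/15)**2 - 42/15) = -58/(-135 + (1/15)**2 - 42*1/15) = -58/(-135 + 1/225 - 14/5) = -58/(-31004/225) = -58*(-225/31004) = 6525/15502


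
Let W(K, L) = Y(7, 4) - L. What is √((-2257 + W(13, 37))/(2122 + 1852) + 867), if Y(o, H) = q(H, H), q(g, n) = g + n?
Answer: √3420791382/1987 ≈ 29.435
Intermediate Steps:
Y(o, H) = 2*H (Y(o, H) = H + H = 2*H)
W(K, L) = 8 - L (W(K, L) = 2*4 - L = 8 - L)
√((-2257 + W(13, 37))/(2122 + 1852) + 867) = √((-2257 + (8 - 1*37))/(2122 + 1852) + 867) = √((-2257 + (8 - 37))/3974 + 867) = √((-2257 - 29)*(1/3974) + 867) = √(-2286*1/3974 + 867) = √(-1143/1987 + 867) = √(1721586/1987) = √3420791382/1987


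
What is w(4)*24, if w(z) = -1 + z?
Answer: 72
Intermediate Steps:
w(4)*24 = (-1 + 4)*24 = 3*24 = 72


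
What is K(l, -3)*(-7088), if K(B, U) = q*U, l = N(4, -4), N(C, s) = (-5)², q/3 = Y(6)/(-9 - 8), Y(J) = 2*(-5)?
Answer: 637920/17 ≈ 37525.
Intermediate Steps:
Y(J) = -10
q = 30/17 (q = 3*(-10/(-9 - 8)) = 3*(-10/(-17)) = 3*(-10*(-1/17)) = 3*(10/17) = 30/17 ≈ 1.7647)
N(C, s) = 25
l = 25
K(B, U) = 30*U/17
K(l, -3)*(-7088) = ((30/17)*(-3))*(-7088) = -90/17*(-7088) = 637920/17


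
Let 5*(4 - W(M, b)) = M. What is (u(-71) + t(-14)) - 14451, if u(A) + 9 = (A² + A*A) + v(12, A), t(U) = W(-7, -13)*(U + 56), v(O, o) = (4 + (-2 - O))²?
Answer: -20256/5 ≈ -4051.2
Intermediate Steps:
W(M, b) = 4 - M/5
v(O, o) = (2 - O)²
t(U) = 1512/5 + 27*U/5 (t(U) = (4 - ⅕*(-7))*(U + 56) = (4 + 7/5)*(56 + U) = 27*(56 + U)/5 = 1512/5 + 27*U/5)
u(A) = 91 + 2*A² (u(A) = -9 + ((A² + A*A) + (-2 + 12)²) = -9 + ((A² + A²) + 10²) = -9 + (2*A² + 100) = -9 + (100 + 2*A²) = 91 + 2*A²)
(u(-71) + t(-14)) - 14451 = ((91 + 2*(-71)²) + (1512/5 + (27/5)*(-14))) - 14451 = ((91 + 2*5041) + (1512/5 - 378/5)) - 14451 = ((91 + 10082) + 1134/5) - 14451 = (10173 + 1134/5) - 14451 = 51999/5 - 14451 = -20256/5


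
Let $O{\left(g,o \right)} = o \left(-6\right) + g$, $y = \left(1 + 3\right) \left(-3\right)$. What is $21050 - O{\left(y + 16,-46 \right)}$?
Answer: $20770$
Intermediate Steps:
$y = -12$ ($y = 4 \left(-3\right) = -12$)
$O{\left(g,o \right)} = g - 6 o$ ($O{\left(g,o \right)} = - 6 o + g = g - 6 o$)
$21050 - O{\left(y + 16,-46 \right)} = 21050 - \left(\left(-12 + 16\right) - -276\right) = 21050 - \left(4 + 276\right) = 21050 - 280 = 20770$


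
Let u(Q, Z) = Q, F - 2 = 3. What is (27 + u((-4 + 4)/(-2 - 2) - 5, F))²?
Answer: 484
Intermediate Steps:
F = 5 (F = 2 + 3 = 5)
(27 + u((-4 + 4)/(-2 - 2) - 5, F))² = (27 + ((-4 + 4)/(-2 - 2) - 5))² = (27 + (0/(-4) - 5))² = (27 + (0*(-¼) - 5))² = (27 + (0 - 5))² = (27 - 5)² = 22² = 484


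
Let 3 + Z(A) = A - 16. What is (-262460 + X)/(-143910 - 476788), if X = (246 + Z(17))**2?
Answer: 101462/310349 ≈ 0.32693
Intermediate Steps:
Z(A) = -19 + A (Z(A) = -3 + (A - 16) = -3 + (-16 + A) = -19 + A)
X = 59536 (X = (246 + (-19 + 17))**2 = (246 - 2)**2 = 244**2 = 59536)
(-262460 + X)/(-143910 - 476788) = (-262460 + 59536)/(-143910 - 476788) = -202924/(-620698) = -202924*(-1/620698) = 101462/310349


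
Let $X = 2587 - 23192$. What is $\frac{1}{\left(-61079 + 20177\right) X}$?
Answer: $\frac{1}{842785710} \approx 1.1865 \cdot 10^{-9}$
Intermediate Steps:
$X = -20605$ ($X = 2587 - 23192 = -20605$)
$\frac{1}{\left(-61079 + 20177\right) X} = \frac{1}{\left(-61079 + 20177\right) \left(-20605\right)} = \frac{1}{-40902} \left(- \frac{1}{20605}\right) = \left(- \frac{1}{40902}\right) \left(- \frac{1}{20605}\right) = \frac{1}{842785710}$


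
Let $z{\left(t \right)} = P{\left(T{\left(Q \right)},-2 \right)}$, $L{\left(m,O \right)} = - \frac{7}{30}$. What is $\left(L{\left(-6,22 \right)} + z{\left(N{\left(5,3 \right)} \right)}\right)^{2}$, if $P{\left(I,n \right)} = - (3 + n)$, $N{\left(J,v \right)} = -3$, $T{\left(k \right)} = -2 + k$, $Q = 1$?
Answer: $\frac{1369}{900} \approx 1.5211$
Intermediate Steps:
$L{\left(m,O \right)} = - \frac{7}{30}$ ($L{\left(m,O \right)} = \left(-7\right) \frac{1}{30} = - \frac{7}{30}$)
$P{\left(I,n \right)} = -3 - n$
$z{\left(t \right)} = -1$ ($z{\left(t \right)} = -3 - -2 = -3 + 2 = -1$)
$\left(L{\left(-6,22 \right)} + z{\left(N{\left(5,3 \right)} \right)}\right)^{2} = \left(- \frac{7}{30} - 1\right)^{2} = \left(- \frac{37}{30}\right)^{2} = \frac{1369}{900}$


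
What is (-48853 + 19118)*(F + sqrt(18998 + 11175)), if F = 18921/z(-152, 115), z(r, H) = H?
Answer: -112523187/23 - 29735*sqrt(30173) ≈ -1.0057e+7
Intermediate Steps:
F = 18921/115 ≈ 164.53
(-48853 + 19118)*(F + sqrt(18998 + 11175)) = (-48853 + 19118)*(18921/115 + sqrt(18998 + 11175)) = -29735*(18921/115 + sqrt(30173)) = -112523187/23 - 29735*sqrt(30173)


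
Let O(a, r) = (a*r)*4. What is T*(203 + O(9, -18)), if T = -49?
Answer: 21805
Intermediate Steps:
O(a, r) = 4*a*r
T*(203 + O(9, -18)) = -49*(203 + 4*9*(-18)) = -49*(203 - 648) = -49*(-445) = 21805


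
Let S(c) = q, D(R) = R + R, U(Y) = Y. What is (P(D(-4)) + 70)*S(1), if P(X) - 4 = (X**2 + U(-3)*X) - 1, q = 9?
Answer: 1449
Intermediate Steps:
D(R) = 2*R
P(X) = 3 + X**2 - 3*X (P(X) = 4 + ((X**2 - 3*X) - 1) = 4 + (-1 + X**2 - 3*X) = 3 + X**2 - 3*X)
S(c) = 9
(P(D(-4)) + 70)*S(1) = ((3 + (2*(-4))**2 - 6*(-4)) + 70)*9 = ((3 + (-8)**2 - 3*(-8)) + 70)*9 = ((3 + 64 + 24) + 70)*9 = (91 + 70)*9 = 161*9 = 1449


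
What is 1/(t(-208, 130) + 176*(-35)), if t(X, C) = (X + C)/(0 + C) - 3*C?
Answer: -5/32753 ≈ -0.00015266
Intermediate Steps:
t(X, C) = -3*C + (C + X)/C (t(X, C) = (C + X)/C - 3*C = -3*C + (C + X)/C)
1/(t(-208, 130) + 176*(-35)) = 1/((1 - 3*130 - 208/130) + 176*(-35)) = 1/((1 - 390 - 208*1/130) - 6160) = 1/((1 - 390 - 8/5) - 6160) = 1/(-1953/5 - 6160) = 1/(-32753/5) = -5/32753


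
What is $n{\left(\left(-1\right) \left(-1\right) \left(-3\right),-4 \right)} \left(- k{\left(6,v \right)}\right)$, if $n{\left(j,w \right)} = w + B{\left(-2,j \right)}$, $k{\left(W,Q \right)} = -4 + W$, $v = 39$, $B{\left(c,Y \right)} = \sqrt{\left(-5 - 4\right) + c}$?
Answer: $8 - 2 i \sqrt{11} \approx 8.0 - 6.6332 i$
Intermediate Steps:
$B{\left(c,Y \right)} = \sqrt{-9 + c}$ ($B{\left(c,Y \right)} = \sqrt{\left(-5 - 4\right) + c} = \sqrt{-9 + c}$)
$n{\left(j,w \right)} = w + i \sqrt{11}$ ($n{\left(j,w \right)} = w + \sqrt{-9 - 2} = w + \sqrt{-11} = w + i \sqrt{11}$)
$n{\left(\left(-1\right) \left(-1\right) \left(-3\right),-4 \right)} \left(- k{\left(6,v \right)}\right) = \left(-4 + i \sqrt{11}\right) \left(- (-4 + 6)\right) = \left(-4 + i \sqrt{11}\right) \left(\left(-1\right) 2\right) = \left(-4 + i \sqrt{11}\right) \left(-2\right) = 8 - 2 i \sqrt{11}$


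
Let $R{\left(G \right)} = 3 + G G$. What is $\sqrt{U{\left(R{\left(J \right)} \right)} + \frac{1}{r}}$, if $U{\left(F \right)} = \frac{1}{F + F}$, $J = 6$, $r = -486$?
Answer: $\frac{\sqrt{1326}}{351} \approx 0.10374$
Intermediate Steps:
$R{\left(G \right)} = 3 + G^{2}$
$U{\left(F \right)} = \frac{1}{2 F}$
$\sqrt{U{\left(R{\left(J \right)} \right)} + \frac{1}{r}} = \sqrt{\frac{1}{2 \left(3 + 6^{2}\right)} + \frac{1}{-486}} = \sqrt{\frac{1}{2 \left(3 + 36\right)} - \frac{1}{486}} = \sqrt{\frac{1}{2 \cdot 39} - \frac{1}{486}} = \sqrt{\frac{1}{2} \cdot \frac{1}{39} - \frac{1}{486}} = \sqrt{\frac{1}{78} - \frac{1}{486}} = \sqrt{\frac{34}{3159}} = \frac{\sqrt{1326}}{351}$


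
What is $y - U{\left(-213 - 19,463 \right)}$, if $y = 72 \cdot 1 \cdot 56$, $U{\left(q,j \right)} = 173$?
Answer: $3859$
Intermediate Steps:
$y = 4032$ ($y = 72 \cdot 56 = 4032$)
$y - U{\left(-213 - 19,463 \right)} = 4032 - 173 = 3859$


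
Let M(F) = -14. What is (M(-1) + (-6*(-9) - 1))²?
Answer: 1521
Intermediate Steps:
(M(-1) + (-6*(-9) - 1))² = (-14 + (-6*(-9) - 1))² = (-14 + (54 - 1))² = (-14 + 53)² = 39² = 1521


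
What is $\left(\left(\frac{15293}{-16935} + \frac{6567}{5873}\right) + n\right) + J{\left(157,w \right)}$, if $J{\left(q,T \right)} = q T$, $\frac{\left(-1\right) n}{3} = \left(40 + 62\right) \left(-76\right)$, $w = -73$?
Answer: $\frac{1173143309081}{99459255} \approx 11795.0$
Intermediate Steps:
$n = 23256$ ($n = - 3 \left(40 + 62\right) \left(-76\right) = - 3 \cdot 102 \left(-76\right) = \left(-3\right) \left(-7752\right) = 23256$)
$J{\left(q,T \right)} = T q$
$\left(\left(\frac{15293}{-16935} + \frac{6567}{5873}\right) + n\right) + J{\left(157,w \right)} = \left(\left(\frac{15293}{-16935} + \frac{6567}{5873}\right) + 23256\right) - 11461 = \left(\left(15293 \left(- \frac{1}{16935}\right) + 6567 \cdot \frac{1}{5873}\right) + 23256\right) - 11461 = \left(\left(- \frac{15293}{16935} + \frac{6567}{5873}\right) + 23256\right) - 11461 = \left(\frac{21396356}{99459255} + 23256\right) - 11461 = \frac{2313045830636}{99459255} - 11461 = \frac{1173143309081}{99459255}$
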